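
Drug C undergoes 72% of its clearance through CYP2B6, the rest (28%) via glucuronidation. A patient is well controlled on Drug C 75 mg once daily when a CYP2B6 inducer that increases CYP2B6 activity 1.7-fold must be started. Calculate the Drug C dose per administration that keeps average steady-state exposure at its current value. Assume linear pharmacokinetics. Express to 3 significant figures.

113 mg

CYP2B6: 0.72 × 1.7 = 1.224
Other: 0.28 (unchanged)
Relative clearance = 1.224 + 0.28 = 1.504.
Css,avg = (dose rate)/CL, so holding Css fixed requires dose ∝ CL: 75 × 1.504 = 113 mg.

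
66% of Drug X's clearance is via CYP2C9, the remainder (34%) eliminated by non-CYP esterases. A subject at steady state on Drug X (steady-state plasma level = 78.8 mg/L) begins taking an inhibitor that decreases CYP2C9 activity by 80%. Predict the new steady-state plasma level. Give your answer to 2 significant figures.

The CYP2C9 pathway (66% of clearance) falls to 0.2× activity: 0.66 × 0.2 = 0.132.
Non-CYP routes (34%) are unchanged.
Relative clearance = 0.132 + 0.34 = 0.472.
Steady-state plasma level ∝ 1/CL, so new value = 78.8 / 0.472 = 1.7 × 10² mg/L.

1.7 × 10² mg/L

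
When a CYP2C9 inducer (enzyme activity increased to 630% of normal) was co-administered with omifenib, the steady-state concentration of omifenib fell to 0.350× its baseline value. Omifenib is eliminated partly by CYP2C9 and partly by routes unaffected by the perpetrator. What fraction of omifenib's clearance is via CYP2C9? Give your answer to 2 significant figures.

0.35

CL'/CL = 1 / 0.350 = 2.857
6.3·fm + (1 − fm) = 2.857
fm = (2.857 − 1) / (6.3 − 1) = 0.35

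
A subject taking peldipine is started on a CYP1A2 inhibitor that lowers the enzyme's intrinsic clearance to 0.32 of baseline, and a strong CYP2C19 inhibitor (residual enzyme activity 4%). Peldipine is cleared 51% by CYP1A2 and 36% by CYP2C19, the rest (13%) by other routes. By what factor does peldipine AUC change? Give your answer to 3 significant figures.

3.25

CYP1A2: 0.51 × 0.32 = 0.1632
CYP2C19: 0.36 × 0.04 = 0.0144
Other: 0.13 (unchanged)
CL_new/CL_old = 0.1632 + 0.0144 + 0.13 = 0.3076.
Net AUC ratio = 1 / 0.3076 = 3.25.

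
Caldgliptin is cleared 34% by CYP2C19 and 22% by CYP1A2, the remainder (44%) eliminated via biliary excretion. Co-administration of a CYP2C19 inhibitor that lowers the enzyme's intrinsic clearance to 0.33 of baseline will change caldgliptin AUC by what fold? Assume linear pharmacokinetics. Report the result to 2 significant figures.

The CYP2C19 pathway (34% of clearance) is reduced to 0.33× activity: 0.34 × 0.33 = 0.1122.
CYP1A2 (22%) and the residual 44% are unaffected.
CL_new/CL_old = 0.1122 + 0.22 + 0.44 = 0.7722.
AUC ratio = CL_old/CL_new = 1 / 0.7722 = 1.3.

1.3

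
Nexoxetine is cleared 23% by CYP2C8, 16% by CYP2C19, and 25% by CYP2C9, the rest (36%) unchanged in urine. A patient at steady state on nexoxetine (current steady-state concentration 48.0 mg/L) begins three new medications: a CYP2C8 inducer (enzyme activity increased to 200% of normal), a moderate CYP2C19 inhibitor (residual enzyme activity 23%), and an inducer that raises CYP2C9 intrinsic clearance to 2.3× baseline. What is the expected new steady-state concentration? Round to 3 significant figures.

The CYP2C8 pathway (23% of clearance) rises to 2× activity: 0.23 × 2 = 0.46.
The CYP2C19 pathway (16% of clearance) falls to 0.23× activity: 0.16 × 0.23 = 0.0368.
The CYP2C9 pathway (25% of clearance) rises to 2.3× activity: 0.25 × 2.3 = 0.575.
Non-CYP routes (36%) are unchanged.
New clearance relative to baseline: 0.46 + 0.0368 + 0.575 + 0.36 = 1.4318.
Steady-state concentration ∝ 1/CL: new value = 48.0 / 1.4318 = 33.5 mg/L.

33.5 mg/L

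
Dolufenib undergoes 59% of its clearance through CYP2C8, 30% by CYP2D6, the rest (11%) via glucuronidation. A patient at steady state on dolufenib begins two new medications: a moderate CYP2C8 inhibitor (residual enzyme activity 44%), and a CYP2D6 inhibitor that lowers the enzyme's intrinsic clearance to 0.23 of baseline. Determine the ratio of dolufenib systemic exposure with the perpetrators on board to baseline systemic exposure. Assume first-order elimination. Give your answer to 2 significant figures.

2.3

CYP2C8: 0.59 × 0.44 = 0.2596
CYP2D6: 0.3 × 0.23 = 0.069
Other: 0.11 (unchanged)
Relative clearance = 0.2596 + 0.069 + 0.11 = 0.4386.
Systemic exposure ∝ 1/CL: fold-change = 1 / 0.4386 = 2.3.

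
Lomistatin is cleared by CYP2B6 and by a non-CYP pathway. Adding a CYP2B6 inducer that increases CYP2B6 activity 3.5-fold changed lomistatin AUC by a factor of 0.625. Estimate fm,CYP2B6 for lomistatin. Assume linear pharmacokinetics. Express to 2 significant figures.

0.24

Let fm be the CYP2B6 fraction. New clearance relative to baseline = fm × 3.5 + (1 − fm).
AUC ratio = 1 / (new CL fraction), so new CL fraction = 1 / 0.625 = 1.6.
fm × 3.5 + 1 − fm = 1.6  ⇒  fm × (3.5 − 1) = 0.6  ⇒  fm = 0.24.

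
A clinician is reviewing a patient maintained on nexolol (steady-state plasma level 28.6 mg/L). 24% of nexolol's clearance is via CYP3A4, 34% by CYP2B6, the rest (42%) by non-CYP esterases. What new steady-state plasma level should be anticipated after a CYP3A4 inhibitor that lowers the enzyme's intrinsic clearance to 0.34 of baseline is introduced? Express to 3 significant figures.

34.0 mg/L

The CYP3A4 pathway (24% of clearance) drops to 0.34× activity: 0.24 × 0.34 = 0.0816.
CYP2B6 (34%) and the residual 42% are unaffected.
CL_new/CL_old = 0.0816 + 0.34 + 0.42 = 0.8416.
With dosing unchanged, steady-state plasma level scales as 1/CL: 28.6 / 0.8416 = 34.0 mg/L.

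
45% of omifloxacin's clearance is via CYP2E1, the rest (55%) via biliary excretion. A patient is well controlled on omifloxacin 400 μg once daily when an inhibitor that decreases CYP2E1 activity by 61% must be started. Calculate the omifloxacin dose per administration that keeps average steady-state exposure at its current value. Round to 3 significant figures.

The CYP2E1 pathway (45% of clearance) is reduced to 0.39× activity: 0.45 × 0.39 = 0.1755.
Non-CYP routes (55%) are unchanged.
CL_new/CL_old = 0.1755 + 0.55 = 0.7255.
Css,avg = (dose rate)/CL, so holding Css fixed requires dose ∝ CL: 400 × 0.7255 = 290 μg.

290 μg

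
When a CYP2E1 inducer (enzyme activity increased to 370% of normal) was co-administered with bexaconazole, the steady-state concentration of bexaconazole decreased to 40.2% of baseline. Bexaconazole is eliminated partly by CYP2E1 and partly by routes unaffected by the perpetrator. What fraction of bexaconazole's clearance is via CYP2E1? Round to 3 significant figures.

0.551

CL'/CL = 1 / 0.402 = 2.488
3.7·fm + (1 − fm) = 2.488
fm = (2.488 − 1) / (3.7 − 1) = 0.551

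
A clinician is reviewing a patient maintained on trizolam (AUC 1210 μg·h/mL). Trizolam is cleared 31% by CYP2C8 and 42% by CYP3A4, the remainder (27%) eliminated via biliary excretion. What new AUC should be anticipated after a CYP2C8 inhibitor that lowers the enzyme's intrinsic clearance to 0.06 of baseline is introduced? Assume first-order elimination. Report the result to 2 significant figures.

CYP2C8: 0.31 × 0.06 = 0.0186
CYP3A4: 0.42 (unchanged)
Other: 0.27 (unchanged)
New clearance relative to baseline: 0.0186 + 0.42 + 0.27 = 0.7086.
New AUC = baseline ÷ relative clearance = 1210 / 0.7086 = 1.7 × 10³ μg·h/mL.

1.7 × 10³ μg·h/mL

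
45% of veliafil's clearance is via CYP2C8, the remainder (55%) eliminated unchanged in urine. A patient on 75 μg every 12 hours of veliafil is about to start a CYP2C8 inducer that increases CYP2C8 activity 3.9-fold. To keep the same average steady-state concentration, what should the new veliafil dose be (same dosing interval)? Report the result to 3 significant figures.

173 μg

The CYP2C8 pathway (45% of clearance) rises to 3.9× activity: 0.45 × 3.9 = 1.755.
Non-CYP routes (55%) are unchanged.
CL_new/CL_old = 1.755 + 0.55 = 2.305.
Exposure is unchanged when dose changes in proportion to clearance. New dose = 75 μg × 2.305 = 173 μg.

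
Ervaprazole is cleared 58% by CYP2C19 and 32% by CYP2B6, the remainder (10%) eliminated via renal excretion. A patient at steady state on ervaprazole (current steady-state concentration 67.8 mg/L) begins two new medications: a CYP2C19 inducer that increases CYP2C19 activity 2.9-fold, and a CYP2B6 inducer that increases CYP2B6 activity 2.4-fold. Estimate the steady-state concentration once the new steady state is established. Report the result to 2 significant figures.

27 mg/L

The CYP2C19 pathway (58% of clearance) is boosted to 2.9× activity: 0.58 × 2.9 = 1.682.
The CYP2B6 pathway (32% of clearance) rises to 2.4× activity: 0.32 × 2.4 = 0.768.
Non-CYP routes (10%) are unchanged.
New clearance relative to baseline: 1.682 + 0.768 + 0.1 = 2.55.
Dividing the baseline by the relative clearance: 67.8 / 2.55 = 27 mg/L.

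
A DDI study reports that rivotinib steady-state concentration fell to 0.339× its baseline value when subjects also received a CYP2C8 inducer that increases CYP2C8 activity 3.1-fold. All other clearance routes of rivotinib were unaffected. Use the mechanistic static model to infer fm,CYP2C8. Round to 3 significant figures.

0.929

Call the CYP2C8 fraction fm. After the interaction, CL_new/CL_old = fm × 3.1 + (1 − fm).
Steady-state concentration ratio = 1 / (new CL fraction), so new CL fraction = 1 / 0.339 = 2.95.
fm × 3.1 + 1 − fm = 2.95  ⇒  fm × (3.1 − 1) = 1.95  ⇒  fm = 0.929.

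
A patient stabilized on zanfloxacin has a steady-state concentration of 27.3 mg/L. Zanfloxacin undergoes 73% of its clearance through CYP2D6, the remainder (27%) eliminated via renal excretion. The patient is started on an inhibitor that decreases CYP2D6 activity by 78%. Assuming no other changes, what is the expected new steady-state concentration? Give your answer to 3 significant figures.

63.4 mg/L

CYP2D6: 0.73 × 0.22 = 0.1606
Other: 0.27 (unchanged)
Relative clearance = 0.1606 + 0.27 = 0.4306.
New steady-state concentration = baseline ÷ relative clearance = 27.3 / 0.4306 = 63.4 mg/L.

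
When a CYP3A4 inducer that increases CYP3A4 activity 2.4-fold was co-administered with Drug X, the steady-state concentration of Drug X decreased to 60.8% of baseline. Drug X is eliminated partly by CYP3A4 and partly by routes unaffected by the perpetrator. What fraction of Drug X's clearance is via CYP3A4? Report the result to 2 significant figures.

Let x = fm,CYP3A4. Because steady-state concentration ∝ 1/CL, relative clearance rose to 1/0.608 = 1.645.
Setting x·2.4 + (1 − x) = 1.645 and solving: x = (1.645 − 1)/(2.4 − 1) = 0.46.

0.46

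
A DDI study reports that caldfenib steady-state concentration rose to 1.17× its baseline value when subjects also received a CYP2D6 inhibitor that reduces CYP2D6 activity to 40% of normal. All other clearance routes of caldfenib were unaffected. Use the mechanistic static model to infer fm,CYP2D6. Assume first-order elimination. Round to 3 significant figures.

0.242

CL'/CL = 1 / 1.17 = 0.8547
0.4·fm + (1 − fm) = 0.8547
fm = (0.8547 − 1) / (0.4 − 1) = 0.242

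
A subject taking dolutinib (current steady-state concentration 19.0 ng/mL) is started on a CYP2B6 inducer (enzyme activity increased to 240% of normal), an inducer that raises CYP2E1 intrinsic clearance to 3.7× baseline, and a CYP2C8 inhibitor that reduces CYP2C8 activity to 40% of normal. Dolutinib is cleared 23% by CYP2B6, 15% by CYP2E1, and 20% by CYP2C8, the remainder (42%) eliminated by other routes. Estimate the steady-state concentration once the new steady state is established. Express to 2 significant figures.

CYP2B6: 0.23 × 2.4 = 0.552
CYP2E1: 0.15 × 3.7 = 0.555
CYP2C8: 0.2 × 0.4 = 0.08
Other: 0.42 (unchanged)
Relative clearance = 0.552 + 0.555 + 0.08 + 0.42 = 1.607.
New steady-state concentration = 19.0 / 1.607 = 12 ng/mL (concentration scales inversely with clearance).

12 ng/mL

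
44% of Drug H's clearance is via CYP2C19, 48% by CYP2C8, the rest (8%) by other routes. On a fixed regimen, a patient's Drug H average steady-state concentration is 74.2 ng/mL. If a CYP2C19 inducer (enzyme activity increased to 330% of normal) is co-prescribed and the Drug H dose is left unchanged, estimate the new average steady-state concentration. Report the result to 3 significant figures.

36.9 ng/mL

CYP2C19: 0.44 × 3.3 = 1.452
CYP2C8: 0.48 (unchanged)
Other: 0.08 (unchanged)
New clearance relative to baseline: 1.452 + 0.48 + 0.08 = 2.012.
Average steady-state concentration ∝ 1/CL, so new value = 74.2 / 2.012 = 36.9 ng/mL.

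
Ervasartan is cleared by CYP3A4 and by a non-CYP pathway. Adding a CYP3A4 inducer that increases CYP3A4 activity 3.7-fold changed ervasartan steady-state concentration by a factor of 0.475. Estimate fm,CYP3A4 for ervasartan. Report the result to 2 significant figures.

0.41

Let fm be the CYP3A4 fraction. New clearance relative to baseline = fm × 3.7 + (1 − fm).
Steady-state concentration ratio = 1 / (new CL fraction), so new CL fraction = 1 / 0.475 = 2.105.
fm × 3.7 + 1 − fm = 2.105  ⇒  fm × (3.7 − 1) = 1.105  ⇒  fm = 0.41.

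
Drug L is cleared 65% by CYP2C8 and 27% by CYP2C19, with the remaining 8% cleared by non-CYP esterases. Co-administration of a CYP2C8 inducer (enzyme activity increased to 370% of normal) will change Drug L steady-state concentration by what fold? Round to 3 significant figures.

0.363

CYP2C8: 0.65 × 3.7 = 2.405
CYP2C19: 0.27 (unchanged)
Other: 0.08 (unchanged)
CL_new/CL_old = 2.405 + 0.27 + 0.08 = 2.755.
Steady-state concentration is inversely proportional to clearance, so the fold-change is 1 / 2.755 = 0.363.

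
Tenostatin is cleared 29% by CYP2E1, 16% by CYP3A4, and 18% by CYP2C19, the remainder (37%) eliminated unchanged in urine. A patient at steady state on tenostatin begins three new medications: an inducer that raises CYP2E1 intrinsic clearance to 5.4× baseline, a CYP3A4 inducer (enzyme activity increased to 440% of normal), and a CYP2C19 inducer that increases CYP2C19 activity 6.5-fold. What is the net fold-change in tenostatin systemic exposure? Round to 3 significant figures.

0.262

The CYP2E1 pathway (29% of clearance) increases to 5.4× activity: 0.29 × 5.4 = 1.566.
The CYP3A4 pathway (16% of clearance) is boosted to 4.4× activity: 0.16 × 4.4 = 0.704.
The CYP2C19 pathway (18% of clearance) is boosted to 6.5× activity: 0.18 × 6.5 = 1.17.
Non-CYP routes (37%) are unchanged.
CL_new/CL_old = 1.566 + 0.704 + 1.17 + 0.37 = 3.81.
Net systemic exposure ratio = 1 / 3.81 = 0.262.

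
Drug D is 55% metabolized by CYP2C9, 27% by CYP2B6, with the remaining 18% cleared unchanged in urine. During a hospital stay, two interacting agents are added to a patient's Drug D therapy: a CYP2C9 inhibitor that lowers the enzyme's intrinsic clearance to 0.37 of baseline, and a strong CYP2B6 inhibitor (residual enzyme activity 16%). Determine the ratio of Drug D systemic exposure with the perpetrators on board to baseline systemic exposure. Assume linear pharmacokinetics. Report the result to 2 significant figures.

CYP2C9: 0.55 × 0.37 = 0.2035
CYP2B6: 0.27 × 0.16 = 0.0432
Other: 0.18 (unchanged)
New clearance relative to baseline: 0.2035 + 0.0432 + 0.18 = 0.4267.
Systemic exposure ∝ 1/CL: fold-change = 1 / 0.4267 = 2.3.

2.3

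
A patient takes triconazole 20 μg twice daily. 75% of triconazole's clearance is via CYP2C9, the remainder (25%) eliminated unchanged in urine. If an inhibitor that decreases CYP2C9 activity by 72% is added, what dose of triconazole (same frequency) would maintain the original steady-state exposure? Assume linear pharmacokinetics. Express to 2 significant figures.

The CYP2C9 pathway (75% of clearance) falls to 0.28× activity: 0.75 × 0.28 = 0.21.
Non-CYP routes (25%) are unchanged.
New clearance relative to baseline: 0.21 + 0.25 = 0.46.
Css,avg = (dose rate)/CL, so holding Css fixed requires dose ∝ CL: 20 × 0.46 = 9.2 μg.

9.2 μg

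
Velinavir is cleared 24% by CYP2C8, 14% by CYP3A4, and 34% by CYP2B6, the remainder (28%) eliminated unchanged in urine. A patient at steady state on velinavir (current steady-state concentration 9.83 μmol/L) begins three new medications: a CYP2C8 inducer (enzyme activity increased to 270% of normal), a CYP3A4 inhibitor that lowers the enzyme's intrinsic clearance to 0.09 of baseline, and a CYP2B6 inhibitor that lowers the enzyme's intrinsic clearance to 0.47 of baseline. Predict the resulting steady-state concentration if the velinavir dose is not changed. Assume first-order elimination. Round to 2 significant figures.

8.9 μmol/L

The CYP2C8 pathway (24% of clearance) is boosted to 2.7× activity: 0.24 × 2.7 = 0.648.
The CYP3A4 pathway (14% of clearance) drops to 0.09× activity: 0.14 × 0.09 = 0.0126.
The CYP2B6 pathway (34% of clearance) falls to 0.47× activity: 0.34 × 0.47 = 0.1598.
The remaining 28% of clearance is unaffected.
Relative clearance = 0.648 + 0.0126 + 0.1598 + 0.28 = 1.1004.
New steady-state concentration = 9.83 / 1.1004 = 8.9 μmol/L (concentration scales inversely with clearance).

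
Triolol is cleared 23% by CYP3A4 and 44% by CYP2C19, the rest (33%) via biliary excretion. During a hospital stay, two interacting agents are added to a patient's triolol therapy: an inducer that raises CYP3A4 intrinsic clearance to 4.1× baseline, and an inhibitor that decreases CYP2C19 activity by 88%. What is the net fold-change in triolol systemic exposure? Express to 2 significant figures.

0.75

CYP3A4: 0.23 × 4.1 = 0.943
CYP2C19: 0.44 × 0.12 = 0.0528
Other: 0.33 (unchanged)
Relative clearance = 0.943 + 0.0528 + 0.33 = 1.3258.
Because systemic exposure varies inversely with clearance, the combined effect is 1 / 1.3258 = 0.75.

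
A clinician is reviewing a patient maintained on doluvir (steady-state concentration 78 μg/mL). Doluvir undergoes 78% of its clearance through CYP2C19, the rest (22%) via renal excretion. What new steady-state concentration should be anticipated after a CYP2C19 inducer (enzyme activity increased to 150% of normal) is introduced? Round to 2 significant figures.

56 μg/mL

The CYP2C19 pathway (78% of clearance) rises to 1.5× activity: 0.78 × 1.5 = 1.17.
Non-CYP routes (22%) are unchanged.
CL_new/CL_old = 1.17 + 0.22 = 1.39.
New steady-state concentration = baseline ÷ relative clearance = 78 / 1.39 = 56 μg/mL.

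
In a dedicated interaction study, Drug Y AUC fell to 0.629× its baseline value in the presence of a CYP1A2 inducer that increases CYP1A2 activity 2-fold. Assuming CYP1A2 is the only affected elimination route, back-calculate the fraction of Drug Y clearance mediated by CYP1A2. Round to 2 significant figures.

Let x = fm,CYP1A2. Because AUC ∝ 1/CL, relative clearance rose to 1/0.629 = 1.59.
Only the CYP1A2 route changed, so 1.59 = x·2 + (1 − x), giving x = 0.59.

0.59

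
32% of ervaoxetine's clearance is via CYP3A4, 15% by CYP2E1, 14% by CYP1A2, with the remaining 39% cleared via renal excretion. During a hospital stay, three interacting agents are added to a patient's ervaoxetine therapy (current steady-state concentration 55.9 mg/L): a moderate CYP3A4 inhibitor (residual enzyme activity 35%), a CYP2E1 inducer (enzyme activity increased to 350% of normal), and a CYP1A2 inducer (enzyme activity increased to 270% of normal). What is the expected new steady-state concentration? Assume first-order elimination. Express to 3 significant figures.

The CYP3A4 pathway (32% of clearance) drops to 0.35× activity: 0.32 × 0.35 = 0.112.
The CYP2E1 pathway (15% of clearance) rises to 3.5× activity: 0.15 × 3.5 = 0.525.
The CYP1A2 pathway (14% of clearance) increases to 2.7× activity: 0.14 × 2.7 = 0.378.
Non-CYP routes (39%) are unchanged.
New clearance relative to baseline: 0.112 + 0.525 + 0.378 + 0.39 = 1.405.
Dividing the baseline by the relative clearance: 55.9 / 1.405 = 39.8 mg/L.

39.8 mg/L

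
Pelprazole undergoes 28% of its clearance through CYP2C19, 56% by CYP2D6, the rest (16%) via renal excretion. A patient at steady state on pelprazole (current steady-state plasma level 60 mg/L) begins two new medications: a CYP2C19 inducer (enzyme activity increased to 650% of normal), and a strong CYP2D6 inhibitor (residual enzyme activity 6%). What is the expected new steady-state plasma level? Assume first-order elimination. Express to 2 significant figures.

The CYP2C19 pathway (28% of clearance) rises to 6.5× activity: 0.28 × 6.5 = 1.82.
The CYP2D6 pathway (56% of clearance) falls to 0.06× activity: 0.56 × 0.06 = 0.0336.
The remaining 16% of clearance is unaffected.
Relative clearance = 1.82 + 0.0336 + 0.16 = 2.0136.
Dividing the baseline by the relative clearance: 60 / 2.0136 = 30 mg/L.

30 mg/L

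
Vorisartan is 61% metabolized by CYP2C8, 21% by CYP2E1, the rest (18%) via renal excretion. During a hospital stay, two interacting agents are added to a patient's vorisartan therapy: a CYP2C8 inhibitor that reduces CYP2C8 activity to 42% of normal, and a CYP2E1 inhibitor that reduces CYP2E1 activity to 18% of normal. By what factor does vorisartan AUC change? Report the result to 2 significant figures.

2.1

The CYP2C8 pathway (61% of clearance) falls to 0.42× activity: 0.61 × 0.42 = 0.2562.
The CYP2E1 pathway (21% of clearance) falls to 0.18× activity: 0.21 × 0.18 = 0.0378.
The remaining 18% of clearance is unaffected.
New clearance relative to baseline: 0.2562 + 0.0378 + 0.18 = 0.474.
Net AUC ratio = 1 / 0.474 = 2.1.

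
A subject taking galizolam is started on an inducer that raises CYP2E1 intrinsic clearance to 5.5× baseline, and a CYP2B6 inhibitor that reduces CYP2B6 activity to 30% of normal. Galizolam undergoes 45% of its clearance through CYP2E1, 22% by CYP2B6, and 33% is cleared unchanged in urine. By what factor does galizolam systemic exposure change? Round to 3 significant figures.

The CYP2E1 pathway (45% of clearance) is boosted to 5.5× activity: 0.45 × 5.5 = 2.475.
The CYP2B6 pathway (22% of clearance) is reduced to 0.3× activity: 0.22 × 0.3 = 0.066.
Non-CYP routes (33%) are unchanged.
Relative clearance = 2.475 + 0.066 + 0.33 = 2.871.
Systemic exposure ∝ 1/CL: fold-change = 1 / 2.871 = 0.348.

0.348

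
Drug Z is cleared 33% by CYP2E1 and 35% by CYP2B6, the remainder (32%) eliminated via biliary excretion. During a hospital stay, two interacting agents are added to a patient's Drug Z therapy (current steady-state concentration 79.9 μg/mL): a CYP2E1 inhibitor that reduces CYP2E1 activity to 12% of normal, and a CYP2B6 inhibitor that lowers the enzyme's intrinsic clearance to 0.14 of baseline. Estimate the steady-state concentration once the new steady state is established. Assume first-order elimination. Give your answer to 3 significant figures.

196 μg/mL

The CYP2E1 pathway (33% of clearance) falls to 0.12× activity: 0.33 × 0.12 = 0.0396.
The CYP2B6 pathway (35% of clearance) drops to 0.14× activity: 0.35 × 0.14 = 0.049.
The remaining 32% of clearance is unaffected.
New clearance relative to baseline: 0.0396 + 0.049 + 0.32 = 0.4086.
Steady-state concentration ∝ 1/CL: new value = 79.9 / 0.4086 = 196 μg/mL.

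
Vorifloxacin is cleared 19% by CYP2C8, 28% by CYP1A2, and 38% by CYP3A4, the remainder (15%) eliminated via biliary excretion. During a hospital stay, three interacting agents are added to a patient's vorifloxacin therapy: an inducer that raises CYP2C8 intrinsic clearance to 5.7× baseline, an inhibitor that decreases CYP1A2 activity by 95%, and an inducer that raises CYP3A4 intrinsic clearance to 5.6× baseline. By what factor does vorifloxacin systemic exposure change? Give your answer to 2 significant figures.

The CYP2C8 pathway (19% of clearance) increases to 5.7× activity: 0.19 × 5.7 = 1.083.
The CYP1A2 pathway (28% of clearance) drops to 0.05× activity: 0.28 × 0.05 = 0.014.
The CYP3A4 pathway (38% of clearance) is boosted to 5.6× activity: 0.38 × 5.6 = 2.128.
The remaining 15% of clearance is unaffected.
Relative clearance = 1.083 + 0.014 + 2.128 + 0.15 = 3.375.
Systemic exposure ∝ 1/CL: fold-change = 1 / 3.375 = 0.30.

0.30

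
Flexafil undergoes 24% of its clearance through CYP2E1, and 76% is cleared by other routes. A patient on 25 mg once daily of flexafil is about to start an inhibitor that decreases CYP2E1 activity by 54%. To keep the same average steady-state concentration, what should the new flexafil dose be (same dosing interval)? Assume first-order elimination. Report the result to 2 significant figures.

22 mg

The CYP2E1 pathway (24% of clearance) falls to 0.46× activity: 0.24 × 0.46 = 0.1104.
Non-CYP routes (76%) are unchanged.
CL_new/CL_old = 0.1104 + 0.76 = 0.8704.
To maintain the same steady-state level, dose must scale with clearance: new dose = 25 × 0.8704 = 22 mg.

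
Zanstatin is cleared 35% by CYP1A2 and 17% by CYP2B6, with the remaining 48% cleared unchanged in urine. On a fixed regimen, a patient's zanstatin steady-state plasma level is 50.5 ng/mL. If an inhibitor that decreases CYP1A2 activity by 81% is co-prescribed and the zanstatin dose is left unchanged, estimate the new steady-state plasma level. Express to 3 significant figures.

70.5 ng/mL

CYP1A2: 0.35 × 0.19 = 0.0665
CYP2B6: 0.17 (unchanged)
Other: 0.48 (unchanged)
Relative clearance = 0.0665 + 0.17 + 0.48 = 0.7165.
New steady-state plasma level = baseline ÷ relative clearance = 50.5 / 0.7165 = 70.5 ng/mL.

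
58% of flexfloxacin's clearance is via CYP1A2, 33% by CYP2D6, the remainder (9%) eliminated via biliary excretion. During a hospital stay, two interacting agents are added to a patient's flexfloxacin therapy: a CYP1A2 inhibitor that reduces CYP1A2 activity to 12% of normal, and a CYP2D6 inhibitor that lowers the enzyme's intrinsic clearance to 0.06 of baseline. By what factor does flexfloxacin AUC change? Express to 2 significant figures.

5.6

The CYP1A2 pathway (58% of clearance) is reduced to 0.12× activity: 0.58 × 0.12 = 0.0696.
The CYP2D6 pathway (33% of clearance) falls to 0.06× activity: 0.33 × 0.06 = 0.0198.
Non-CYP routes (9%) are unchanged.
New clearance relative to baseline: 0.0696 + 0.0198 + 0.09 = 0.1794.
AUC ∝ 1/CL: fold-change = 1 / 0.1794 = 5.6.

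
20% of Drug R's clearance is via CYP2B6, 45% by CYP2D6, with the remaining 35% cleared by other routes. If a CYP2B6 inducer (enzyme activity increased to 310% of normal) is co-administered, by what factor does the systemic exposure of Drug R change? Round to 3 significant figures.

0.704

CYP2B6: 0.2 × 3.1 = 0.62
CYP2D6: 0.45 (unchanged)
Other: 0.35 (unchanged)
Relative clearance = 0.62 + 0.45 + 0.35 = 1.42.
Systemic exposure is inversely proportional to clearance, so the fold-change is 1 / 1.42 = 0.704.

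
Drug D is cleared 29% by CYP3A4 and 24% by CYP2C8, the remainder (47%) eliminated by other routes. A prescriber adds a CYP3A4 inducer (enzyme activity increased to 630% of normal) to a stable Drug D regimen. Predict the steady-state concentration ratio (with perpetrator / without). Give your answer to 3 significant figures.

The CYP3A4 pathway (29% of clearance) increases to 6.3× activity: 0.29 × 6.3 = 1.827.
CYP2C8 (24%) and the residual 47% are unaffected.
CL_new/CL_old = 1.827 + 0.24 + 0.47 = 2.537.
Steady-state concentration ratio = CL_old/CL_new = 1 / 2.537 = 0.394.

0.394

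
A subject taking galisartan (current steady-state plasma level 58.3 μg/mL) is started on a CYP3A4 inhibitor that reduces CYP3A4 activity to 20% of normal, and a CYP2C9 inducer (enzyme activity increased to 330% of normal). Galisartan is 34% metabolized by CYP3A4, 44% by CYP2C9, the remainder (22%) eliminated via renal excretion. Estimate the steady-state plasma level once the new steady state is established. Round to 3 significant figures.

The CYP3A4 pathway (34% of clearance) falls to 0.2× activity: 0.34 × 0.2 = 0.068.
The CYP2C9 pathway (44% of clearance) is boosted to 3.3× activity: 0.44 × 3.3 = 1.452.
Non-CYP routes (22%) are unchanged.
New clearance relative to baseline: 0.068 + 1.452 + 0.22 = 1.74.
New steady-state plasma level = 58.3 / 1.74 = 33.5 μg/mL (concentration scales inversely with clearance).

33.5 μg/mL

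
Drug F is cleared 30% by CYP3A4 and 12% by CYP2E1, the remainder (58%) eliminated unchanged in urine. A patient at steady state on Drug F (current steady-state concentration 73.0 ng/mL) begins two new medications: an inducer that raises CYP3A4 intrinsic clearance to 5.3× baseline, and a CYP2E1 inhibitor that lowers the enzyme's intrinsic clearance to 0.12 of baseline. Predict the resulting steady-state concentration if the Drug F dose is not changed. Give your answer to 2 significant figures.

33 ng/mL

The CYP3A4 pathway (30% of clearance) is boosted to 5.3× activity: 0.3 × 5.3 = 1.59.
The CYP2E1 pathway (12% of clearance) drops to 0.12× activity: 0.12 × 0.12 = 0.0144.
The remaining 58% of clearance is unaffected.
CL_new/CL_old = 1.59 + 0.0144 + 0.58 = 2.1844.
Dividing the baseline by the relative clearance: 73.0 / 2.1844 = 33 ng/mL.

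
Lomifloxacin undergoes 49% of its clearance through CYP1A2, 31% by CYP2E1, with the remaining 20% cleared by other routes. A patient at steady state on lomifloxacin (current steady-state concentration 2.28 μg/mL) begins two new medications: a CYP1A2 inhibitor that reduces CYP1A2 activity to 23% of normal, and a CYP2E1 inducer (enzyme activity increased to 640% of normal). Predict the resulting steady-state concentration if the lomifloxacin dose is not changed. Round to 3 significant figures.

The CYP1A2 pathway (49% of clearance) drops to 0.23× activity: 0.49 × 0.23 = 0.1127.
The CYP2E1 pathway (31% of clearance) is boosted to 6.4× activity: 0.31 × 6.4 = 1.984.
The remaining 20% of clearance is unaffected.
CL_new/CL_old = 0.1127 + 1.984 + 0.2 = 2.2967.
Dividing the baseline by the relative clearance: 2.28 / 2.2967 = 0.993 μg/mL.

0.993 μg/mL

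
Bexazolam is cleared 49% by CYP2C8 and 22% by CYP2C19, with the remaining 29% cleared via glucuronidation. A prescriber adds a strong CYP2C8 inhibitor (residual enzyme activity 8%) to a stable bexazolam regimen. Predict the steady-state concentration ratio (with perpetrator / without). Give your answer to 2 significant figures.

1.8

The CYP2C8 pathway (49% of clearance) falls to 0.08× activity: 0.49 × 0.08 = 0.0392.
CYP2C19 (22%) and the residual 29% are unaffected.
New clearance relative to baseline: 0.0392 + 0.22 + 0.29 = 0.5492.
Since steady-state concentration ∝ 1/CL, the ratio is 1 / 0.5492 = 1.8.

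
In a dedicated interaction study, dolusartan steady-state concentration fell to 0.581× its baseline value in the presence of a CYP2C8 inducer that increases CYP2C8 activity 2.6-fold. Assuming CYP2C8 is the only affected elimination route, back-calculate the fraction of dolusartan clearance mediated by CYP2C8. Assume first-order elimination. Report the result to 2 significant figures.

0.45

CL'/CL = 1 / 0.581 = 1.721
2.6·fm + (1 − fm) = 1.721
fm = (1.721 − 1) / (2.6 − 1) = 0.45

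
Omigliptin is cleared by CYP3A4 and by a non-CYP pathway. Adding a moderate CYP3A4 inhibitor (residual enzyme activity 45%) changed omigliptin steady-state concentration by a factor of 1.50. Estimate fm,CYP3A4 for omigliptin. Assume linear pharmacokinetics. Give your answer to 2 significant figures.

0.61

Call the CYP3A4 fraction fm. After the interaction, CL_new/CL_old = fm × 0.45 + (1 − fm).
Steady-state concentration ratio = 1 / (new CL fraction), so new CL fraction = 1 / 1.50 = 0.6667.
fm × 0.45 + 1 − fm = 0.6667  ⇒  fm × (0.45 − 1) = −0.3333  ⇒  fm = 0.61.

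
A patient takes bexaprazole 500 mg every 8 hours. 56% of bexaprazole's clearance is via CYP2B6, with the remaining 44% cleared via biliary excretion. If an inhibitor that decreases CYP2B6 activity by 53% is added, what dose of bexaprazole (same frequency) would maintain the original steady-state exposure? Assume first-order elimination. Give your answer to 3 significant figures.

The CYP2B6 pathway (56% of clearance) falls to 0.47× activity: 0.56 × 0.47 = 0.2632.
Non-CYP routes (44%) are unchanged.
CL_new/CL_old = 0.2632 + 0.44 = 0.7032.
Exposure is unchanged when dose changes in proportion to clearance. New dose = 500 mg × 0.7032 = 352 mg.

352 mg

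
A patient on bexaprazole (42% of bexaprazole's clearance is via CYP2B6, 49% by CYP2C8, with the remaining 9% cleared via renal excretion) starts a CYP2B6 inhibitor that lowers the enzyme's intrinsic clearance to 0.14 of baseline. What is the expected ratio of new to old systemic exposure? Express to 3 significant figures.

CYP2B6: 0.42 × 0.14 = 0.0588
CYP2C8: 0.49 (unchanged)
Other: 0.09 (unchanged)
CL_new/CL_old = 0.0588 + 0.49 + 0.09 = 0.6388.
Systemic exposure is inversely proportional to clearance, so the fold-change is 1 / 0.6388 = 1.57.

1.57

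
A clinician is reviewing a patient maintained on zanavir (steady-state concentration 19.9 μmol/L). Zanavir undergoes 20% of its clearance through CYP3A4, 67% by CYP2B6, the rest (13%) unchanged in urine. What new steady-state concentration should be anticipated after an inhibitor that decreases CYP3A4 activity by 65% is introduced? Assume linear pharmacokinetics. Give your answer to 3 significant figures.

22.9 μmol/L

CYP3A4: 0.2 × 0.35 = 0.07
CYP2B6: 0.67 (unchanged)
Other: 0.13 (unchanged)
New clearance relative to baseline: 0.07 + 0.67 + 0.13 = 0.87.
New steady-state concentration = baseline ÷ relative clearance = 19.9 / 0.87 = 22.9 μmol/L.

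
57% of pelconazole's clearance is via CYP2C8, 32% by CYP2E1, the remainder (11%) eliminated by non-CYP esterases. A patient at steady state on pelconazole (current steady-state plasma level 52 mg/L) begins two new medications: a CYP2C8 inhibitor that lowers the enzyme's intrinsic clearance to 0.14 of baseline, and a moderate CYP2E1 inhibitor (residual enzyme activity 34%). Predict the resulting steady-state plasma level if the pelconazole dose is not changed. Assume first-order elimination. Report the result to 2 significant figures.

1.7 × 10² mg/L

CYP2C8: 0.57 × 0.14 = 0.0798
CYP2E1: 0.32 × 0.34 = 0.1088
Other: 0.11 (unchanged)
New clearance relative to baseline: 0.0798 + 0.1088 + 0.11 = 0.2986.
New steady-state plasma level = 52 / 0.2986 = 1.7 × 10² mg/L (concentration scales inversely with clearance).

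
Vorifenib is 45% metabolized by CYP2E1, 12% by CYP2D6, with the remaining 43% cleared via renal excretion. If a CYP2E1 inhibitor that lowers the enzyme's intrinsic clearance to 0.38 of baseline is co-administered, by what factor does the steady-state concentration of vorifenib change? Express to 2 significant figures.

1.4

The CYP2E1 pathway (45% of clearance) drops to 0.38× activity: 0.45 × 0.38 = 0.171.
CYP2D6 (12%) and the residual 43% are unaffected.
CL_new/CL_old = 0.171 + 0.12 + 0.43 = 0.721.
Since steady-state concentration ∝ 1/CL, the ratio is 1 / 0.721 = 1.4.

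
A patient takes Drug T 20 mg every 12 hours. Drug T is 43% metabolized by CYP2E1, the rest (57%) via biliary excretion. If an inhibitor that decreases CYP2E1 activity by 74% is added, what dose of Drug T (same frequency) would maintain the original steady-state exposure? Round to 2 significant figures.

14 mg

The CYP2E1 pathway (43% of clearance) falls to 0.26× activity: 0.43 × 0.26 = 0.1118.
The remaining 57% of clearance is unaffected.
Relative clearance = 0.1118 + 0.57 = 0.6818.
To maintain the same steady-state level, dose must scale with clearance: new dose = 20 × 0.6818 = 14 mg.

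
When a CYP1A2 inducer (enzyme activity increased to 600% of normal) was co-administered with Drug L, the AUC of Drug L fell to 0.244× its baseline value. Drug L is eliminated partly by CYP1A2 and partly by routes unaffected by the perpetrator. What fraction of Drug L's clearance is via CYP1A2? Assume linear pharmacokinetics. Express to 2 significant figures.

Write x for the fraction cleared via CYP1A2. The observed AUC change means clearance rose to 1/0.244 = 4.098 of baseline.
Setting x·6 + (1 − x) = 4.098 and solving: x = (4.098 − 1)/(6 − 1) = 0.62.

0.62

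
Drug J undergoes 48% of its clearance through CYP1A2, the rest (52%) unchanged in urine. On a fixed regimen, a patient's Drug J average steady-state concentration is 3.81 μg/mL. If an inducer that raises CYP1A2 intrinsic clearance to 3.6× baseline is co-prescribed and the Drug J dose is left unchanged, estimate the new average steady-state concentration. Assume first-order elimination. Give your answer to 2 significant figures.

The CYP1A2 pathway (48% of clearance) rises to 3.6× activity: 0.48 × 3.6 = 1.728.
Non-CYP routes (52%) are unchanged.
New clearance relative to baseline: 1.728 + 0.52 = 2.248.
New average steady-state concentration = baseline ÷ relative clearance = 3.81 / 2.248 = 1.7 μg/mL.

1.7 μg/mL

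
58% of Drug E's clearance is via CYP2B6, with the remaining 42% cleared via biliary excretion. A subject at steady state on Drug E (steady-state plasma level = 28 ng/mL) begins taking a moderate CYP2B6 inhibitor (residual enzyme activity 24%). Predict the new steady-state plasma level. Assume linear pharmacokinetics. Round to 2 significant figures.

50 ng/mL

The CYP2B6 pathway (58% of clearance) is reduced to 0.24× activity: 0.58 × 0.24 = 0.1392.
The remaining 42% of clearance is unaffected.
New clearance relative to baseline: 0.1392 + 0.42 = 0.5592.
New steady-state plasma level = baseline ÷ relative clearance = 28 / 0.5592 = 50 ng/mL.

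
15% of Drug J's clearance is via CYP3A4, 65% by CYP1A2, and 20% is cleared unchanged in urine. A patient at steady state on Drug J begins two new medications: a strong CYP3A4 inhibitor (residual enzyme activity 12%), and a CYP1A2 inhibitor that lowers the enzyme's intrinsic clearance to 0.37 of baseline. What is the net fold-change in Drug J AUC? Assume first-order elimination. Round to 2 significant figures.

2.2

CYP3A4: 0.15 × 0.12 = 0.018
CYP1A2: 0.65 × 0.37 = 0.2405
Other: 0.2 (unchanged)
New clearance relative to baseline: 0.018 + 0.2405 + 0.2 = 0.4585.
Because AUC varies inversely with clearance, the combined effect is 1 / 0.4585 = 2.2.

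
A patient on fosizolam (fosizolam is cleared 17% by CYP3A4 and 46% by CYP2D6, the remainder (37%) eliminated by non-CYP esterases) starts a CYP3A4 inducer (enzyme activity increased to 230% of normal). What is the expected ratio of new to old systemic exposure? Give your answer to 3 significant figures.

0.819

CYP3A4: 0.17 × 2.3 = 0.391
CYP2D6: 0.46 (unchanged)
Other: 0.37 (unchanged)
Relative clearance = 0.391 + 0.46 + 0.37 = 1.221.
Since systemic exposure ∝ 1/CL, the ratio is 1 / 1.221 = 0.819.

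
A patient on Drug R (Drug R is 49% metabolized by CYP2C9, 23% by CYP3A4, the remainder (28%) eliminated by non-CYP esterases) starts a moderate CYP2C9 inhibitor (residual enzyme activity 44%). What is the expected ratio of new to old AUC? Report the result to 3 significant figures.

1.38

The CYP2C9 pathway (49% of clearance) drops to 0.44× activity: 0.49 × 0.44 = 0.2156.
CYP3A4 (23%) and the residual 28% are unaffected.
New clearance relative to baseline: 0.2156 + 0.23 + 0.28 = 0.7256.
Since AUC ∝ 1/CL, the ratio is 1 / 0.7256 = 1.38.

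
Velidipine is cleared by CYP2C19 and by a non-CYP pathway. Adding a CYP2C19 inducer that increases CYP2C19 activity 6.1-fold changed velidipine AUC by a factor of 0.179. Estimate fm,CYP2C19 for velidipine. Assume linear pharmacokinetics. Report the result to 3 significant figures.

CL'/CL = 1 / 0.179 = 5.587
6.1·fm + (1 − fm) = 5.587
fm = (5.587 − 1) / (6.1 − 1) = 0.899

0.899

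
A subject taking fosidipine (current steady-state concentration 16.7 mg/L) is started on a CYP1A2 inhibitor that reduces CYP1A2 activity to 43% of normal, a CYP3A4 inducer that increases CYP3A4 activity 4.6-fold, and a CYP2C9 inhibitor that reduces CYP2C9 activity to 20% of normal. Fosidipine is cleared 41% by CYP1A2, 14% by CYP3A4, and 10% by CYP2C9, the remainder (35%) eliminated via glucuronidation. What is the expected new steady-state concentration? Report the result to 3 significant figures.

14.0 mg/L

The CYP1A2 pathway (41% of clearance) drops to 0.43× activity: 0.41 × 0.43 = 0.1763.
The CYP3A4 pathway (14% of clearance) increases to 4.6× activity: 0.14 × 4.6 = 0.644.
The CYP2C9 pathway (10% of clearance) is reduced to 0.2× activity: 0.1 × 0.2 = 0.02.
Non-CYP routes (35%) are unchanged.
CL_new/CL_old = 0.1763 + 0.644 + 0.02 + 0.35 = 1.1903.
Dividing the baseline by the relative clearance: 16.7 / 1.1903 = 14.0 mg/L.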